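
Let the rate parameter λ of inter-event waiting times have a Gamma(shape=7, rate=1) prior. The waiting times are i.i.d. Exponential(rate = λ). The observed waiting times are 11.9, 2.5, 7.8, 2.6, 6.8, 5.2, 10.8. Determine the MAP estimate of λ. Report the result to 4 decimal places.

The Exponential(rate=λ) likelihood is ∝ λ^n e^(−λΣtᵢ). Here n = 7 and Σtᵢ = 11.9 + 2.5 + 7.8 + 2.6 + 6.8 + 5.2 + 10.8 = 47.6.
Posterior ∝ λ^6e^(−1λ) · λ^7e^(−47.6λ) = λ^13e^(−48.6λ), i.e. Gamma(14, 48.6).
Mode = (a−1)/b = 13/48.6 ≈ 0.2675.

λ̂_MAP = 0.2675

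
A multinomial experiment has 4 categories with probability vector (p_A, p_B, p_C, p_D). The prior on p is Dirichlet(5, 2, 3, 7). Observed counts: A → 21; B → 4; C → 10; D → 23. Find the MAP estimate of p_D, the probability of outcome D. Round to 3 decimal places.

The posterior is Dirichlet(αᵢ + nᵢ) = Dirichlet(26, 6, 13, 30).
For a Dirichlet(a₁,…,a_K) with all aᵢ > 1, the mode has j-th component (aⱼ − 1)/(Σaᵢ − K).
Here Σaᵢ = 75 and K = 4, so p_D = (30 − 1)/(75 − 4) = 29/71 ≈ 0.408.

MAP estimate of p_D = 0.408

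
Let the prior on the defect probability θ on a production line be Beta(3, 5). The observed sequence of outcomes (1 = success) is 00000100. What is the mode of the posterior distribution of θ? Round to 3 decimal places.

Prior: Beta(3, 5).
Data: 1 success in 8 trials (from the sequence). The binomial likelihood contributes θ(1−θ)^7, so the posterior is Beta(3+1, 5+7) = Beta(4, 12).
For Beta(a, b) with a, b > 1 the mode is (a−1)/(a+b−2) = 3/14 ≈ 0.214.

θ̂_MAP = 0.214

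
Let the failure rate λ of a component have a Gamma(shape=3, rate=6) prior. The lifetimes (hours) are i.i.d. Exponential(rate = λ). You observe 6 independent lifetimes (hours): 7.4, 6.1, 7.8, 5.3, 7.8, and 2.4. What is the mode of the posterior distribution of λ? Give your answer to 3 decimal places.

λ̂_MAP = 0.187

The Exponential(rate=λ) likelihood is ∝ λ^n e^(−λΣtᵢ). Here n = 6 and Σtᵢ = 7.4 + 6.1 + 7.8 + 5.3 + 7.8 + 2.4 = 36.8.
Posterior ∝ λ^2e^(−6λ) · λ^6e^(−36.8λ) = λ^8e^(−42.8λ), i.e. Gamma(9, 42.8).
Mode = (a−1)/b = 8/42.8 ≈ 0.187.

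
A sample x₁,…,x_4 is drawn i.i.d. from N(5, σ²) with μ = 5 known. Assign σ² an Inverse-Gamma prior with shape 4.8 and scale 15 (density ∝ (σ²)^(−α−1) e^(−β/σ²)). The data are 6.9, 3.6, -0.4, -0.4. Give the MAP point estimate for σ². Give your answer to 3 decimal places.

Sum of squared deviations about the known mean: SS = (6.9−5)² + (3.6−5)² + (-0.4−5)² + (-0.4−5)² = 63.89.
The Normal likelihood contributes (σ²)^(−n/2) exp(−SS/(2σ²)), so the posterior is Inverse-Gamma(α + n/2, β + SS/2) = Inverse-Gamma(6.8, 46.945).
The mode of Inverse-Gamma(a, b) is b/(a+1) = 46.945/7.8 ≈ 6.019.

σ̂²_MAP = 6.019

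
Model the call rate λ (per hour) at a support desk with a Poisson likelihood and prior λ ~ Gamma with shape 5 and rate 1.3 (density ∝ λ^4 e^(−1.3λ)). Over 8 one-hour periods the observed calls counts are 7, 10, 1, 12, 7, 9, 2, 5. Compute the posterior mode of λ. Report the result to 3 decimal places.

λ̂_MAP = 6.129

Σxᵢ = 7+10+1+12+7+9+2+5 = 53, with n = 8.
Posterior ∝ λ^4e^(−1.3λ) · λ^53e^(−8λ) = λ^57e^(−9.3λ), i.e. Gamma(shape=58, rate=9.3).
The mode of a Gamma(a, b) with a ≥ 1 (shape–rate) is (a−1)/b = 57/9.3 ≈ 6.129.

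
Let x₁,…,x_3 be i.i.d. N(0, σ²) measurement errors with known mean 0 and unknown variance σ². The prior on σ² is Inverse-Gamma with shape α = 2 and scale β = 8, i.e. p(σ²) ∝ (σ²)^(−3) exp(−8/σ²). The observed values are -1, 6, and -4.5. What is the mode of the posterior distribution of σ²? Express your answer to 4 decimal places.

Sum of squared deviations about the known mean: SS = (-1−0)² + (6−0)² + (-4.5−0)² = 57.25.
The Normal likelihood contributes (σ²)^(−n/2) exp(−SS/(2σ²)), so the posterior is Inverse-Gamma(α + n/2, β + SS/2) = Inverse-Gamma(3.5, 36.625).
The mode of Inverse-Gamma(a, b) is b/(a+1) = 36.625/4.5 ≈ 8.1389.

σ̂²_MAP = 8.1389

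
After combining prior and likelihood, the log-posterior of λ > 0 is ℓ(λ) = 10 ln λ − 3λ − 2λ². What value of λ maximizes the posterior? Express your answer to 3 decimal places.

ℓ'(λ) = 10/λ − 3 − 4λ. Setting this to zero and multiplying by λ: 4λ² + 3λ − 10 = 0.
λ = (−3 + √(3² + 4·4·10)) / (2·4) = (−3 + √169) / 8 = (−3 + 13)/8 = 5/4.
ℓ''(λ) = −10/λ² − 4 < 0, confirming a maximum.

λ̂_MAP = 1.250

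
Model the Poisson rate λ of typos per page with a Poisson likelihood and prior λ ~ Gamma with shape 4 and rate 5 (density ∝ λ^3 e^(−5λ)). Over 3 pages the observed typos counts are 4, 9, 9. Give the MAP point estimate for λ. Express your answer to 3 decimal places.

λ̂_MAP = 3.125

Σxᵢ = 4+9+9 = 22, with n = 3.
Posterior ∝ λ^3e^(−5λ) · λ^22e^(−3λ) = λ^25e^(−8λ), i.e. Gamma(shape=26, rate=8).
The mode of a Gamma(a, b) with a ≥ 1 (shape–rate) is (a−1)/b = 25/8 ≈ 3.125.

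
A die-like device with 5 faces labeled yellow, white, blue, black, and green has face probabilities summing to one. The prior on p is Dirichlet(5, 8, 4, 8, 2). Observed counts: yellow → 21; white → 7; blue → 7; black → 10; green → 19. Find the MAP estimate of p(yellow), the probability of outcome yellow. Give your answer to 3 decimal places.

MAP estimate of p(yellow) = 0.291

The posterior is Dirichlet(αᵢ + nᵢ) = Dirichlet(26, 15, 11, 18, 21).
For a Dirichlet(a₁,…,a_K) with all aᵢ > 1, the mode has j-th component (aⱼ − 1)/(Σaᵢ − K).
Here Σaᵢ = 91 and K = 5, so p(yellow) = (26 − 1)/(91 − 5) = 25/86 ≈ 0.291.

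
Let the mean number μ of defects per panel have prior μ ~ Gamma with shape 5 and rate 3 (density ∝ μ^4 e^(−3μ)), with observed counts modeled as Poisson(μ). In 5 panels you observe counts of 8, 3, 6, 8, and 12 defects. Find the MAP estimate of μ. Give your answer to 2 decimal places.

Σxᵢ = 8+3+6+8+12 = 37, with n = 5.
Posterior ∝ μ^4e^(−3μ) · μ^37e^(−5μ) = μ^41e^(−8μ), i.e. Gamma(shape=42, rate=8).
The mode of a Gamma(a, b) with a ≥ 1 (shape–rate) is (a−1)/b = 41/8 ≈ 5.13.

μ̂_MAP = 5.13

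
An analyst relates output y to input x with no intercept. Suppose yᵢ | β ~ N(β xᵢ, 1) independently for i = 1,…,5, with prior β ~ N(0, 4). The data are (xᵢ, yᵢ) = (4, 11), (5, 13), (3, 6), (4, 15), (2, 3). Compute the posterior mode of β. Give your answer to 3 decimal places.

log p(β | y) = −Σ(yᵢ − βxᵢ)²/(2·1) − β²/(2·4) + const.
Setting the derivative to zero: Σxᵢ(yᵢ − βxᵢ)/1 − β/4 = 0, so β = Σxᵢyᵢ / (Σxᵢ² + σ²/τ²).
Σxᵢyᵢ = 4·11 + 5·13 + 3·6 + 4·15 + 2·3 = 193; Σxᵢ² = 70; σ²/τ² = 0.25.
β̂_MAP = 193 / (70 + 0.25) = 193/70.25 ≈ 2.747.

β̂_MAP = 2.747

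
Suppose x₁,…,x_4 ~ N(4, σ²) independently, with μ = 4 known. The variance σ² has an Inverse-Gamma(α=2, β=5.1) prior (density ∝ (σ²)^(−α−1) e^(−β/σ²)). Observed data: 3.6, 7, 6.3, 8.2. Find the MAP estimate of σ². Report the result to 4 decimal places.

Sum of squared deviations about the known mean: SS = (3.6−4)² + (7−4)² + (6.3−4)² + (8.2−4)² = 32.09.
The Normal likelihood contributes (σ²)^(−n/2) exp(−SS/(2σ²)), so the posterior is Inverse-Gamma(α + n/2, β + SS/2) = Inverse-Gamma(4, 21.145).
The mode of Inverse-Gamma(a, b) is b/(a+1) = 21.145/5 ≈ 4.2290.

σ̂²_MAP = 4.2290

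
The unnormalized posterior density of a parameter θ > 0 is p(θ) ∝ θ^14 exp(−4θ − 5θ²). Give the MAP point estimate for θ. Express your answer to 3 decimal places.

θ̂_MAP = 1.000

ℓ'(θ) = 14/θ − 4 − 10θ. Setting this to zero and multiplying by θ: 10θ² + 4θ − 14 = 0.
θ = (−4 + √(4² + 4·10·14)) / (2·10) = (−4 + √576) / 20 = (−4 + 24)/20 = 1.
ℓ''(θ) = −14/θ² − 10 < 0, confirming a maximum.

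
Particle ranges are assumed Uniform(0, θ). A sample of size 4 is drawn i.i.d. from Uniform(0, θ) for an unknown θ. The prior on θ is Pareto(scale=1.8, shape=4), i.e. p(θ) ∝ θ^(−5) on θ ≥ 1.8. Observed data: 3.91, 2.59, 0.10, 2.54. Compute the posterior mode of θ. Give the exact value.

The Uniform(0, θ) likelihood is θ^(−n) for θ ≥ max(xᵢ), zero otherwise. Here max(xᵢ) = 3.91.
Posterior ∝ θ^(−5) · θ^(−4) = θ^(−9) on θ ≥ max(1.8, 3.91) = 3.91.
This density is strictly decreasing in θ, so the posterior mode lies at the lower boundary of the support.

θ̂_MAP = 3.91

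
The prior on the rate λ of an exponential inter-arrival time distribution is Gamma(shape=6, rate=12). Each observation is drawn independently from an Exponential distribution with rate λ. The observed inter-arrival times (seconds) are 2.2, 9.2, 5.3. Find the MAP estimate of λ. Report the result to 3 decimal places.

The Exponential(rate=λ) likelihood is ∝ λ^n e^(−λΣtᵢ). Here n = 3 and Σtᵢ = 2.2 + 9.2 + 5.3 = 16.7.
Posterior ∝ λ^5e^(−12λ) · λ^3e^(−16.7λ) = λ^8e^(−28.7λ), i.e. Gamma(9, 28.7).
Mode = (a−1)/b = 8/28.7 ≈ 0.279.

λ̂_MAP = 0.279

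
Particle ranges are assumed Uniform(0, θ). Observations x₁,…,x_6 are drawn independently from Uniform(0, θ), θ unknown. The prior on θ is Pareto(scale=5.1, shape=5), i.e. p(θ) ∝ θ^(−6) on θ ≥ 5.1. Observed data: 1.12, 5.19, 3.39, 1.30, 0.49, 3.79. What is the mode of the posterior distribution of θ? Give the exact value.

θ̂_MAP = 5.19

The Uniform(0, θ) likelihood is θ^(−n) for θ ≥ max(xᵢ), zero otherwise. Here max(xᵢ) = 5.19.
Posterior ∝ θ^(−6) · θ^(−6) = θ^(−12) on θ ≥ max(5.1, 5.19) = 5.19.
This density is strictly decreasing in θ, so the posterior mode lies at the lower boundary of the support.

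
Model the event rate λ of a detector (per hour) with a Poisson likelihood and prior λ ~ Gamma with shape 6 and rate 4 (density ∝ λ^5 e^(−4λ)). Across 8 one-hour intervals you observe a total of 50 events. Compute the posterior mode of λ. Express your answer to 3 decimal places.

Σxᵢ = 50, n = 8.
Posterior ∝ λ^5e^(−4λ) · λ^50e^(−8λ) = λ^55e^(−12λ), i.e. Gamma(shape=56, rate=12).
The mode of a Gamma(a, b) with a ≥ 1 (shape–rate) is (a−1)/b = 55/12 ≈ 4.583.

λ̂_MAP = 4.583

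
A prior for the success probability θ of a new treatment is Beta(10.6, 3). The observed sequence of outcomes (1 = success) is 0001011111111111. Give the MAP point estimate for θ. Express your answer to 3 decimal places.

θ̂_MAP = 0.783

Prior: Beta(10.6, 3).
Data: 12 successes in 16 trials (from the sequence). The binomial likelihood contributes θ^12(1−θ)^4, so the posterior is Beta(10.6+12, 3+4) = Beta(22.6, 7).
For Beta(a, b) with a, b > 1 the mode is (a−1)/(a+b−2) = 21.6/27.6 ≈ 0.783.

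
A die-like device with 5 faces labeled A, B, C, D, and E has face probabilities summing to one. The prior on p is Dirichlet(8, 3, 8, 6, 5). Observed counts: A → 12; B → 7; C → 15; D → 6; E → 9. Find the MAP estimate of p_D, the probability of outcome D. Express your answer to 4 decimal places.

MAP estimate of p_D = 0.1486

The posterior is Dirichlet(αᵢ + nᵢ) = Dirichlet(20, 10, 23, 12, 14).
For a Dirichlet(a₁,…,a_K) with all aᵢ > 1, the mode has j-th component (aⱼ − 1)/(Σaᵢ − K).
Here Σaᵢ = 79 and K = 5, so p_D = (12 − 1)/(79 − 5) = 11/74 ≈ 0.1486.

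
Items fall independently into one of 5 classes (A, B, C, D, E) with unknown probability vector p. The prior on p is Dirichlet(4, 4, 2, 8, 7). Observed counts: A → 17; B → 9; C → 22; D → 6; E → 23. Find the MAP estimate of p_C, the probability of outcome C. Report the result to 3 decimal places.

MAP estimate of p_C = 0.237

The posterior is Dirichlet(αᵢ + nᵢ) = Dirichlet(21, 13, 24, 14, 30).
For a Dirichlet(a₁,…,a_K) with all aᵢ > 1, the mode has j-th component (aⱼ − 1)/(Σaᵢ − K).
Here Σaᵢ = 102 and K = 5, so p_C = (24 − 1)/(102 − 5) = 23/97 ≈ 0.237.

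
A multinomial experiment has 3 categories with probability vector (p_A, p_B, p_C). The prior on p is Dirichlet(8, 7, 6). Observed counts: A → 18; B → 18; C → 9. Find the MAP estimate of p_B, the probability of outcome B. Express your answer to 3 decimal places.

The posterior is Dirichlet(αᵢ + nᵢ) = Dirichlet(26, 25, 15).
For a Dirichlet(a₁,…,a_K) with all aᵢ > 1, the mode has j-th component (aⱼ − 1)/(Σaᵢ − K).
Here Σaᵢ = 66 and K = 3, so p_B = (25 − 1)/(66 − 3) = 24/63 ≈ 0.381.

MAP estimate of p_B = 0.381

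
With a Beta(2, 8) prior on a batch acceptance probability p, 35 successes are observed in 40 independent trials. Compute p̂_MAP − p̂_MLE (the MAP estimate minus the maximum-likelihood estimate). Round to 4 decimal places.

Posterior is Beta(37, 13); MAP = (37−1)/(50−2) = 36/48 ≈ 0.75000.
MLE ignores the prior: p̂_MLE = k/n = 35/40 ≈ 0.87500.
Difference = 36/48 − 35/40 = -1/8 ≈ -0.1250.

MAP − MLE = -0.1250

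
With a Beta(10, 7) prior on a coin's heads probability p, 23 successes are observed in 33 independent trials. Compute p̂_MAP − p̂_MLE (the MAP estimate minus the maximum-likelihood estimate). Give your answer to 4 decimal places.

MAP − MLE = -0.0303

Posterior is Beta(33, 17); MAP = (33−1)/(50−2) = 32/48 ≈ 0.66667.
MLE ignores the prior: p̂_MLE = k/n = 23/33 ≈ 0.69697.
Difference = 32/48 − 23/33 = -1/33 ≈ -0.0303.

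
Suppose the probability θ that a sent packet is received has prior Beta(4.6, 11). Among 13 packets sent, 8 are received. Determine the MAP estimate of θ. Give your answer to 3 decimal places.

Prior: Beta(4.6, 11).
Data: 8 successes in 13 trials. The binomial likelihood contributes θ^8(1−θ)^5, so the posterior is Beta(4.6+8, 11+5) = Beta(12.6, 16).
For Beta(a, b) with a, b > 1 the mode is (a−1)/(a+b−2) = 11.6/26.6 ≈ 0.436.

θ̂_MAP = 0.436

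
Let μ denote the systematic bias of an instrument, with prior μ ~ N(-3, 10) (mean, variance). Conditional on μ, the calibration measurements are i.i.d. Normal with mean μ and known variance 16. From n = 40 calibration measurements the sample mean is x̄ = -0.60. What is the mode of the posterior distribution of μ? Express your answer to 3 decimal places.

μ̂_MAP = -0.692

n = 40, x̄ = -0.60.
For a Normal prior and Normal likelihood with known variance, the posterior is Normal; its mode equals its mean, the precision-weighted average.
Prior precision 1/σ₀² = 1/10 = 0.1; data precision n/σ² = 40/16 = 2.5.
μ̂ = (0.1·(-3) + 2.5·(-0.6)) / (0.1 + 2.5) = (-1.8)/2.6 = -9/13 ≈ -0.692.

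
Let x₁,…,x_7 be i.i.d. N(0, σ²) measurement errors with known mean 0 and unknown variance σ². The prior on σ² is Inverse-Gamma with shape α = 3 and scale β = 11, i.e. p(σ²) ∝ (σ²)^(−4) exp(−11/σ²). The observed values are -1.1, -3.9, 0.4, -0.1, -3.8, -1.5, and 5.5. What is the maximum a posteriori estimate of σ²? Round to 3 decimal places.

Sum of squared deviations about the known mean: SS = (-1.1−0)² + (-3.9−0)² + (0.4−0)² + (-0.1−0)² + (-3.8−0)² + (-1.5−0)² + (5.5−0)² = 63.53.
The Normal likelihood contributes (σ²)^(−n/2) exp(−SS/(2σ²)), so the posterior is Inverse-Gamma(α + n/2, β + SS/2) = Inverse-Gamma(6.5, 42.765).
The mode of Inverse-Gamma(a, b) is b/(a+1) = 42.765/7.5 ≈ 5.702.

σ̂²_MAP = 5.702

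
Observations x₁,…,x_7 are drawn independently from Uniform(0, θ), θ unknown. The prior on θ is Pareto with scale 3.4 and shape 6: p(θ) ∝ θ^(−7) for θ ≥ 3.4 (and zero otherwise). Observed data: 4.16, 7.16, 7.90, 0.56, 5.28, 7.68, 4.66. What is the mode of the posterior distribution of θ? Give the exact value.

θ̂_MAP = 7.90

The Uniform(0, θ) likelihood is θ^(−n) for θ ≥ max(xᵢ), zero otherwise. Here max(xᵢ) = 7.90.
Posterior ∝ θ^(−7) · θ^(−7) = θ^(−14) on θ ≥ max(3.4, 7.90) = 7.90.
This density is strictly decreasing in θ, so the posterior mode lies at the lower boundary of the support.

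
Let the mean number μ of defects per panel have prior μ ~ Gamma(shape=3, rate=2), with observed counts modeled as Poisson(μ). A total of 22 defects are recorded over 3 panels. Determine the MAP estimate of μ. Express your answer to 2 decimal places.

μ̂_MAP = 4.80

Σxᵢ = 22, n = 3.
Posterior ∝ μ^2e^(−2μ) · μ^22e^(−3μ) = μ^24e^(−5μ), i.e. Gamma(shape=25, rate=5).
The mode of a Gamma(a, b) with a ≥ 1 (shape–rate) is (a−1)/b = 24/5 ≈ 4.80.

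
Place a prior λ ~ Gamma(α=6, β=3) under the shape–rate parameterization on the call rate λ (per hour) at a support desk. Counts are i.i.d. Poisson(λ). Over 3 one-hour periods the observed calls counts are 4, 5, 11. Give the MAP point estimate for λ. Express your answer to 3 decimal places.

λ̂_MAP = 4.167

Σxᵢ = 4+5+11 = 20, with n = 3.
Posterior ∝ λ^5e^(−3λ) · λ^20e^(−3λ) = λ^25e^(−6λ), i.e. Gamma(shape=26, rate=6).
The mode of a Gamma(a, b) with a ≥ 1 (shape–rate) is (a−1)/b = 25/6 ≈ 4.167.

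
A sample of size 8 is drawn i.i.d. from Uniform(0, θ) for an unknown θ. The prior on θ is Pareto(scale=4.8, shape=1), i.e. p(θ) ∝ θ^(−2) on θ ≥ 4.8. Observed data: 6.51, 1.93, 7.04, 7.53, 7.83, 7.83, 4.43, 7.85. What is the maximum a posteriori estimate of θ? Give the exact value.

θ̂_MAP = 7.85

The Uniform(0, θ) likelihood is θ^(−n) for θ ≥ max(xᵢ), zero otherwise. Here max(xᵢ) = 7.85.
Posterior ∝ θ^(−2) · θ^(−8) = θ^(−10) on θ ≥ max(4.8, 7.85) = 7.85.
This density is strictly decreasing in θ, so the posterior mode lies at the lower boundary of the support.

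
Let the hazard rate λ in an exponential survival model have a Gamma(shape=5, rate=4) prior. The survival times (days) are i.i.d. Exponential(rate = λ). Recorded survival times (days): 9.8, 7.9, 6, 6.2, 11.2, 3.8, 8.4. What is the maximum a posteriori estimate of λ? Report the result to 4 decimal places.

λ̂_MAP = 0.1920

The Exponential(rate=λ) likelihood is ∝ λ^n e^(−λΣtᵢ). Here n = 7 and Σtᵢ = 9.8 + 7.9 + 6 + 6.2 + 11.2 + 3.8 + 8.4 = 53.3.
Posterior ∝ λ^4e^(−4λ) · λ^7e^(−53.3λ) = λ^11e^(−57.3λ), i.e. Gamma(12, 57.3).
Mode = (a−1)/b = 11/57.3 ≈ 0.1920.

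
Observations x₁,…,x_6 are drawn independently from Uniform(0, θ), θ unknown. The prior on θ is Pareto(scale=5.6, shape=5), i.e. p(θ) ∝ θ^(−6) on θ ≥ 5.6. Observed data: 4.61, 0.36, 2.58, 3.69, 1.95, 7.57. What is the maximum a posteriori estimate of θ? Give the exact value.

θ̂_MAP = 7.57

The Uniform(0, θ) likelihood is θ^(−n) for θ ≥ max(xᵢ), zero otherwise. Here max(xᵢ) = 7.57.
Posterior ∝ θ^(−6) · θ^(−6) = θ^(−12) on θ ≥ max(5.6, 7.57) = 7.57.
This density is strictly decreasing in θ, so the posterior mode lies at the lower boundary of the support.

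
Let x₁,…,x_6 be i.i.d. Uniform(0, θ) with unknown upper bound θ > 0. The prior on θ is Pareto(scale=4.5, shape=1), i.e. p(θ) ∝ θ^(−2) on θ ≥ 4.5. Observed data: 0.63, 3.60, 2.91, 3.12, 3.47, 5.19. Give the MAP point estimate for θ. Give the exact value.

θ̂_MAP = 5.19

The Uniform(0, θ) likelihood is θ^(−n) for θ ≥ max(xᵢ), zero otherwise. Here max(xᵢ) = 5.19.
Posterior ∝ θ^(−2) · θ^(−6) = θ^(−8) on θ ≥ max(4.5, 5.19) = 5.19.
This density is strictly decreasing in θ, so the posterior mode lies at the lower boundary of the support.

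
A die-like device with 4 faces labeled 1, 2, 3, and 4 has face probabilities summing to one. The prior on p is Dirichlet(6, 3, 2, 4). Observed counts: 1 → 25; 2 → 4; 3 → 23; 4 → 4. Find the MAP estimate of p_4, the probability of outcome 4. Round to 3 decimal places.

The posterior is Dirichlet(αᵢ + nᵢ) = Dirichlet(31, 7, 25, 8).
For a Dirichlet(a₁,…,a_K) with all aᵢ > 1, the mode has j-th component (aⱼ − 1)/(Σaᵢ − K).
Here Σaᵢ = 71 and K = 4, so p_4 = (8 − 1)/(71 − 4) = 7/67 ≈ 0.104.

MAP estimate: 0.104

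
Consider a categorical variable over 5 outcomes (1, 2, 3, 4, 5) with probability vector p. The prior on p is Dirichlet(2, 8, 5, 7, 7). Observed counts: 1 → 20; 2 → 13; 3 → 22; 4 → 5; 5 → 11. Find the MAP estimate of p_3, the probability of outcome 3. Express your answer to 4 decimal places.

MAP estimate: 0.2737

The posterior is Dirichlet(αᵢ + nᵢ) = Dirichlet(22, 21, 27, 12, 18).
For a Dirichlet(a₁,…,a_K) with all aᵢ > 1, the mode has j-th component (aⱼ − 1)/(Σaᵢ − K).
Here Σaᵢ = 100 and K = 5, so p_3 = (27 − 1)/(100 − 5) = 26/95 ≈ 0.2737.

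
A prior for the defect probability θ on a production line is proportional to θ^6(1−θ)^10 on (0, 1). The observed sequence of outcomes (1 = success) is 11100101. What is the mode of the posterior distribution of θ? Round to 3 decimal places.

The prior density ∝ θ^6(1−θ)^10 is the kernel of Beta(7, 11).
Data: 5 successes in 8 trials (from the sequence). The binomial likelihood contributes θ^5(1−θ)^3, so the posterior is Beta(7+5, 11+3) = Beta(12, 14).
For Beta(a, b) with a, b > 1 the mode is (a−1)/(a+b−2) = 11/24 ≈ 0.458.

θ̂_MAP = 0.458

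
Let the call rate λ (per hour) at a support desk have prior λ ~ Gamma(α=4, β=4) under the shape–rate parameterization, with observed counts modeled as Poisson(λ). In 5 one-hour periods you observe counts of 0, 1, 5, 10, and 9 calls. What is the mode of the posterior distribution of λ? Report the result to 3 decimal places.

Σxᵢ = 0+1+5+10+9 = 25, with n = 5.
Posterior ∝ λ^3e^(−4λ) · λ^25e^(−5λ) = λ^28e^(−9λ), i.e. Gamma(shape=29, rate=9).
The mode of a Gamma(a, b) with a ≥ 1 (shape–rate) is (a−1)/b = 28/9 ≈ 3.111.

λ̂_MAP = 3.111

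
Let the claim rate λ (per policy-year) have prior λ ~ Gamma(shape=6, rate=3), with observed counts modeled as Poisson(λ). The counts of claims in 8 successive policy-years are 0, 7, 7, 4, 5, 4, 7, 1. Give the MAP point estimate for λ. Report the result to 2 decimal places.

Σxᵢ = 0+7+7+4+5+4+7+1 = 35, with n = 8.
Posterior ∝ λ^5e^(−3λ) · λ^35e^(−8λ) = λ^40e^(−11λ), i.e. Gamma(shape=41, rate=11).
The mode of a Gamma(a, b) with a ≥ 1 (shape–rate) is (a−1)/b = 40/11 ≈ 3.64.

λ̂_MAP = 3.64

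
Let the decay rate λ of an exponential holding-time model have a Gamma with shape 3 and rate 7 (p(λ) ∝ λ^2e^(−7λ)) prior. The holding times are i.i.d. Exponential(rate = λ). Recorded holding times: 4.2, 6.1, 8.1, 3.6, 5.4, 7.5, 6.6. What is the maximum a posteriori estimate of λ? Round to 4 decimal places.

λ̂_MAP = 0.1856

The Exponential(rate=λ) likelihood is ∝ λ^n e^(−λΣtᵢ). Here n = 7 and Σtᵢ = 4.2 + 6.1 + 8.1 + 3.6 + 5.4 + 7.5 + 6.6 = 41.5.
Posterior ∝ λ^2e^(−7λ) · λ^7e^(−41.5λ) = λ^9e^(−48.5λ), i.e. Gamma(10, 48.5).
Mode = (a−1)/b = 9/48.5 ≈ 0.1856.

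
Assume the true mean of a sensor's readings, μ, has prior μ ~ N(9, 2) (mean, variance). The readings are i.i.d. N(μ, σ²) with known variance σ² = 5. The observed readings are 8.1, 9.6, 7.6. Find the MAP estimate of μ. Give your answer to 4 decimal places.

μ̂_MAP = 8.6909

n = 3; x̄ = (8.1 + 9.6 + 7.6)/3 = 25.3/3 = 253/30 ≈ 8.4333.
For a Normal prior and Normal likelihood with known variance, the posterior is Normal; its mode equals its mean, the precision-weighted average.
Prior precision 1/σ₀² = 1/2 = 0.5; data precision n/σ² = 3/5 = 0.6.
μ̂ = (0.5·9 + 0.6·(253/30)) / (0.5 + 0.6) = 9.56/1.1 = 478/55 ≈ 8.6909.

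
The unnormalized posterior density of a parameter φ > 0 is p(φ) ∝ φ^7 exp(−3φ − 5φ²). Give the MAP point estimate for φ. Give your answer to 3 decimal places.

ℓ'(φ) = 7/φ − 3 − 10φ. Setting this to zero and multiplying by φ: 10φ² + 3φ − 7 = 0.
φ = (−3 + √(3² + 4·10·7)) / (2·10) = (−3 + √289) / 20 = (−3 + 17)/20 = 7/10.
ℓ''(φ) = −7/φ² − 10 < 0, confirming a maximum.

φ̂_MAP = 0.700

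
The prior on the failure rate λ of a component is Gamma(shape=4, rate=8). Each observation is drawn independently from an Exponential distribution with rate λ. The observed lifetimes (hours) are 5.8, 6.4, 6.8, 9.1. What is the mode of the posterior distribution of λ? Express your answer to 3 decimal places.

The Exponential(rate=λ) likelihood is ∝ λ^n e^(−λΣtᵢ). Here n = 4 and Σtᵢ = 5.8 + 6.4 + 6.8 + 9.1 = 28.1.
Posterior ∝ λ^3e^(−8λ) · λ^4e^(−28.1λ) = λ^7e^(−36.1λ), i.e. Gamma(8, 36.1).
Mode = (a−1)/b = 7/36.1 ≈ 0.194.

λ̂_MAP = 0.194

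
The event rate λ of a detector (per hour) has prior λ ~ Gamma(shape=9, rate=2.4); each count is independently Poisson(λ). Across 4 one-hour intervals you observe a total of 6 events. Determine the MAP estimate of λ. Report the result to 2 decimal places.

λ̂_MAP = 2.19

Σxᵢ = 6, n = 4.
Posterior ∝ λ^8e^(−2.4λ) · λ^6e^(−4λ) = λ^14e^(−6.4λ), i.e. Gamma(shape=15, rate=6.4).
The mode of a Gamma(a, b) with a ≥ 1 (shape–rate) is (a−1)/b = 14/6.4 ≈ 2.19.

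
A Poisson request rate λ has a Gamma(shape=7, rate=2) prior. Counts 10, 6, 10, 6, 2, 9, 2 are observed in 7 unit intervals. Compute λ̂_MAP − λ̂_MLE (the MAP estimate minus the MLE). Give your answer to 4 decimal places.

Σxᵢ = 45. Posterior is Gamma(52, 9); MAP = (52−1)/9 = 51/9 ≈ 5.66667.
MLE = x̄ = 45/7 ≈ 6.42857.
Difference = 51/9 − 45/7 = -16/21 ≈ -0.7619.

MAP − MLE = -0.7619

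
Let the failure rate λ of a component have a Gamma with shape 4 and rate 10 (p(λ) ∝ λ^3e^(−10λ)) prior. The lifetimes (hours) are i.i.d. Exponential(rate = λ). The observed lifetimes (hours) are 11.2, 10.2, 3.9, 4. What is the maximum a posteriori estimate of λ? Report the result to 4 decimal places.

The Exponential(rate=λ) likelihood is ∝ λ^n e^(−λΣtᵢ). Here n = 4 and Σtᵢ = 11.2 + 10.2 + 3.9 + 4 = 29.3.
Posterior ∝ λ^3e^(−10λ) · λ^4e^(−29.3λ) = λ^7e^(−39.3λ), i.e. Gamma(8, 39.3).
Mode = (a−1)/b = 7/39.3 ≈ 0.1781.

λ̂_MAP = 0.1781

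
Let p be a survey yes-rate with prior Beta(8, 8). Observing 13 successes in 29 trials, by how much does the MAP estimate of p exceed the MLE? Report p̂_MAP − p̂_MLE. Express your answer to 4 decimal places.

Posterior is Beta(21, 24); MAP = (21−1)/(45−2) = 20/43 ≈ 0.46512.
MLE ignores the prior: p̂_MLE = k/n = 13/29 ≈ 0.44828.
Difference = 20/43 − 13/29 = 21/1247 ≈ 0.0168.

MAP − MLE = 0.0168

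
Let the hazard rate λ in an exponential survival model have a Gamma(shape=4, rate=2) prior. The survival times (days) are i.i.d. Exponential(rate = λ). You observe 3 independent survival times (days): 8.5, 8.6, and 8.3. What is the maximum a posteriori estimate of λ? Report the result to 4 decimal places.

λ̂_MAP = 0.2190

The Exponential(rate=λ) likelihood is ∝ λ^n e^(−λΣtᵢ). Here n = 3 and Σtᵢ = 8.5 + 8.6 + 8.3 = 25.4.
Posterior ∝ λ^3e^(−2λ) · λ^3e^(−25.4λ) = λ^6e^(−27.4λ), i.e. Gamma(7, 27.4).
Mode = (a−1)/b = 6/27.4 ≈ 0.2190.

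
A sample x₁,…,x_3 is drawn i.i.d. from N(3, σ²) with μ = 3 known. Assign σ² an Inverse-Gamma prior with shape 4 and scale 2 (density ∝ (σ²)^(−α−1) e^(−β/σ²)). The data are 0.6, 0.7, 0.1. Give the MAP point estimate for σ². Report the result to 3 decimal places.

Sum of squared deviations about the known mean: SS = (0.6−3)² + (0.7−3)² + (0.1−3)² = 19.46.
The Normal likelihood contributes (σ²)^(−n/2) exp(−SS/(2σ²)), so the posterior is Inverse-Gamma(α + n/2, β + SS/2) = Inverse-Gamma(5.5, 11.73).
The mode of Inverse-Gamma(a, b) is b/(a+1) = 11.73/6.5 ≈ 1.805.

σ̂²_MAP = 1.805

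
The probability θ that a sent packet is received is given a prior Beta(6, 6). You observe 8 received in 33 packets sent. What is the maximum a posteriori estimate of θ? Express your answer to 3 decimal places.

Prior: Beta(6, 6).
Data: 8 successes in 33 trials. The binomial likelihood contributes θ^8(1−θ)^25, so the posterior is Beta(6+8, 6+25) = Beta(14, 31).
For Beta(a, b) with a, b > 1 the mode is (a−1)/(a+b−2) = 13/43 ≈ 0.302.

θ̂_MAP = 0.302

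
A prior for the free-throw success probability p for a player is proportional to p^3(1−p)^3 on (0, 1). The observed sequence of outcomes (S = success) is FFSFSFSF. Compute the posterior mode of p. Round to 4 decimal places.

The prior density ∝ p^3(1−p)^3 is the kernel of Beta(4, 4).
Data: 3 successes in 8 trials (from the sequence). The binomial likelihood contributes p^3(1−p)^5, so the posterior is Beta(4+3, 4+5) = Beta(7, 9).
For Beta(a, b) with a, b > 1 the mode is (a−1)/(a+b−2) = 6/14 ≈ 0.4286.

p̂_MAP = 0.4286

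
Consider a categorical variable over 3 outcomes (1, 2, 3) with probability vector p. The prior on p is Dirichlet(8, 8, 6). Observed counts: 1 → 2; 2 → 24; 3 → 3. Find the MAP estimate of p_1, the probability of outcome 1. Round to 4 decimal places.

The posterior is Dirichlet(αᵢ + nᵢ) = Dirichlet(10, 32, 9).
For a Dirichlet(a₁,…,a_K) with all aᵢ > 1, the mode has j-th component (aⱼ − 1)/(Σaᵢ − K).
Here Σaᵢ = 51 and K = 3, so p_1 = (10 − 1)/(51 − 3) = 9/48 ≈ 0.1875.

MAP estimate: 0.1875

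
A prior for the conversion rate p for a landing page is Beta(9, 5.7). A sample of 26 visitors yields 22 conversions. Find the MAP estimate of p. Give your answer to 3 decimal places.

p̂_MAP = 0.775

Prior: Beta(9, 5.7).
Data: 22 successes in 26 trials. The binomial likelihood contributes p^22(1−p)^4, so the posterior is Beta(9+22, 5.7+4) = Beta(31, 9.7).
For Beta(a, b) with a, b > 1 the mode is (a−1)/(a+b−2) = 30/38.7 ≈ 0.775.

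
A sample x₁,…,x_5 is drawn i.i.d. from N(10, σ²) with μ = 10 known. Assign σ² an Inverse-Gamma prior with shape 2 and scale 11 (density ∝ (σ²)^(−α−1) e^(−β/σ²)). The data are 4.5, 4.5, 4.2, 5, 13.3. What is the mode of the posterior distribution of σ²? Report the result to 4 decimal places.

Sum of squared deviations about the known mean: SS = (4.5−10)² + (4.5−10)² + (4.2−10)² + (5−10)² + (13.3−10)² = 130.03.
The Normal likelihood contributes (σ²)^(−n/2) exp(−SS/(2σ²)), so the posterior is Inverse-Gamma(α + n/2, β + SS/2) = Inverse-Gamma(4.5, 76.015).
The mode of Inverse-Gamma(a, b) is b/(a+1) = 76.015/5.5 ≈ 13.8209.

σ̂²_MAP = 13.8209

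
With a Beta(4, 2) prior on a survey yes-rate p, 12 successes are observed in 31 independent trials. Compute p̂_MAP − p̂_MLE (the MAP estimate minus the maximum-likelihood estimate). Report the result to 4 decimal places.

MAP − MLE = 0.0415

Posterior is Beta(16, 21); MAP = (16−1)/(37−2) = 15/35 ≈ 0.42857.
MLE ignores the prior: p̂_MLE = k/n = 12/31 ≈ 0.38710.
Difference = 15/35 − 12/31 = 9/217 ≈ 0.0415.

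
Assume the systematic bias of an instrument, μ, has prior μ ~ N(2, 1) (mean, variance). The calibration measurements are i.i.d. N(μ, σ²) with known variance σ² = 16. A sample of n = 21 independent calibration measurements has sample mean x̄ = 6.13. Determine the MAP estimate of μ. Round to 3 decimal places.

n = 21, x̄ = 6.13.
For a Normal prior and Normal likelihood with known variance, the posterior is Normal; its mode equals its mean, the precision-weighted average.
Prior precision 1/σ₀² = 1/1 = 1; data precision n/σ² = 21/16 = 1.3125.
μ̂ = (1·2 + 1.3125·6.13) / (1 + 1.3125) = 10.045625/2.3125 = 16073/3700 ≈ 4.344.

μ̂_MAP = 4.344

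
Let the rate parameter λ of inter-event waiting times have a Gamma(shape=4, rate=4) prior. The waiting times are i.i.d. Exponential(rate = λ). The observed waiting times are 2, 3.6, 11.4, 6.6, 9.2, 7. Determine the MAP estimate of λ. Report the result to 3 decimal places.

The Exponential(rate=λ) likelihood is ∝ λ^n e^(−λΣtᵢ). Here n = 6 and Σtᵢ = 2 + 3.6 + 11.4 + 6.6 + 9.2 + 7 = 39.8.
Posterior ∝ λ^3e^(−4λ) · λ^6e^(−39.8λ) = λ^9e^(−43.8λ), i.e. Gamma(10, 43.8).
Mode = (a−1)/b = 9/43.8 ≈ 0.205.

λ̂_MAP = 0.205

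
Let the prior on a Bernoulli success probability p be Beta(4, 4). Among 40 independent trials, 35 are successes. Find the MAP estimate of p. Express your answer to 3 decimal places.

p̂_MAP = 0.826

Prior: Beta(4, 4).
Data: 35 successes in 40 trials. The binomial likelihood contributes p^35(1−p)^5, so the posterior is Beta(4+35, 4+5) = Beta(39, 9).
For Beta(a, b) with a, b > 1 the mode is (a−1)/(a+b−2) = 38/46 ≈ 0.826.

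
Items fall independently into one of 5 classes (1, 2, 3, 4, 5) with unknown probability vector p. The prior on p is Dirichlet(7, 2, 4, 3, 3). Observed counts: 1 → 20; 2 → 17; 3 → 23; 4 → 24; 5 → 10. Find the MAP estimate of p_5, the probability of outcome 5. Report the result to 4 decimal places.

MAP estimate: 0.1111

The posterior is Dirichlet(αᵢ + nᵢ) = Dirichlet(27, 19, 27, 27, 13).
For a Dirichlet(a₁,…,a_K) with all aᵢ > 1, the mode has j-th component (aⱼ − 1)/(Σaᵢ − K).
Here Σaᵢ = 113 and K = 5, so p_5 = (13 − 1)/(113 − 5) = 12/108 ≈ 0.1111.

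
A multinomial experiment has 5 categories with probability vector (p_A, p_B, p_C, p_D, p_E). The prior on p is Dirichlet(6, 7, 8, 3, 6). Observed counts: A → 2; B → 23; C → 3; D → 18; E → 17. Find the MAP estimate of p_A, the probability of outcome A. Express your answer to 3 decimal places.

MAP estimate of p_A = 0.080

The posterior is Dirichlet(αᵢ + nᵢ) = Dirichlet(8, 30, 11, 21, 23).
For a Dirichlet(a₁,…,a_K) with all aᵢ > 1, the mode has j-th component (aⱼ − 1)/(Σaᵢ − K).
Here Σaᵢ = 93 and K = 5, so p_A = (8 − 1)/(93 − 5) = 7/88 ≈ 0.080.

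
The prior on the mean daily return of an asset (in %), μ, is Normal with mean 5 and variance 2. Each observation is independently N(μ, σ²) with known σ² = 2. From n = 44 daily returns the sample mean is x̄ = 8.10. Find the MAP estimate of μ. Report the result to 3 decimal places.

n = 44, x̄ = 8.10.
For a Normal prior and Normal likelihood with known variance, the posterior is Normal; its mode equals its mean, the precision-weighted average.
Prior precision 1/σ₀² = 1/2 = 0.5; data precision n/σ² = 44/2 = 22.
μ̂ = (0.5·5 + 22·8.1) / (0.5 + 22) = 180.7/22.5 = 1807/225 ≈ 8.031.

μ̂_MAP = 8.031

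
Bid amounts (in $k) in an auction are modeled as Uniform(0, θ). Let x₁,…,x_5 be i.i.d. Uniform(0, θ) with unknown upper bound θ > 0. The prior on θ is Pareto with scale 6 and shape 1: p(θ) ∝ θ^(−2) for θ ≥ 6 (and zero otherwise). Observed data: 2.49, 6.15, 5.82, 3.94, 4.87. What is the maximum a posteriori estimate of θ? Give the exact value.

The Uniform(0, θ) likelihood is θ^(−n) for θ ≥ max(xᵢ), zero otherwise. Here max(xᵢ) = 6.15.
Posterior ∝ θ^(−2) · θ^(−5) = θ^(−7) on θ ≥ max(6, 6.15) = 6.15.
This density is strictly decreasing in θ, so the posterior mode lies at the lower boundary of the support.

θ̂_MAP = 6.15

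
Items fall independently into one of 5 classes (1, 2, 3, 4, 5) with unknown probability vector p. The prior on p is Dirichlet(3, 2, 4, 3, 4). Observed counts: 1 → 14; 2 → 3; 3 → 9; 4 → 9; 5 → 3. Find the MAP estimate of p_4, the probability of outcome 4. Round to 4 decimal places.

MAP estimate: 0.2245

The posterior is Dirichlet(αᵢ + nᵢ) = Dirichlet(17, 5, 13, 12, 7).
For a Dirichlet(a₁,…,a_K) with all aᵢ > 1, the mode has j-th component (aⱼ − 1)/(Σaᵢ − K).
Here Σaᵢ = 54 and K = 5, so p_4 = (12 − 1)/(54 − 5) = 11/49 ≈ 0.2245.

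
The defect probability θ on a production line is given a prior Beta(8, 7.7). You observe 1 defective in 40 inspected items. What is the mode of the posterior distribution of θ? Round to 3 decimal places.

θ̂_MAP = 0.149

Prior: Beta(8, 7.7).
Data: 1 success in 40 trials. The binomial likelihood contributes θ(1−θ)^39, so the posterior is Beta(8+1, 7.7+39) = Beta(9, 46.7).
For Beta(a, b) with a, b > 1 the mode is (a−1)/(a+b−2) = 8/53.7 ≈ 0.149.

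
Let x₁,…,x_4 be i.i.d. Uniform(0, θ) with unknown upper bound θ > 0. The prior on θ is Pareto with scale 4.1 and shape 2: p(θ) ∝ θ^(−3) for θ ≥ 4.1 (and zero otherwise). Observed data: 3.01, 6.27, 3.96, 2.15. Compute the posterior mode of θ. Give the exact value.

The Uniform(0, θ) likelihood is θ^(−n) for θ ≥ max(xᵢ), zero otherwise. Here max(xᵢ) = 6.27.
Posterior ∝ θ^(−3) · θ^(−4) = θ^(−7) on θ ≥ max(4.1, 6.27) = 6.27.
This density is strictly decreasing in θ, so the posterior mode lies at the lower boundary of the support.

θ̂_MAP = 6.27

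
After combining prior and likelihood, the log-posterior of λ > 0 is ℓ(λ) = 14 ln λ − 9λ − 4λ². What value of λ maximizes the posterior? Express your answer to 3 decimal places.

λ̂_MAP = 0.875

ℓ'(λ) = 14/λ − 9 − 8λ. Setting this to zero and multiplying by λ: 8λ² + 9λ − 14 = 0.
λ = (−9 + √(9² + 4·8·14)) / (2·8) = (−9 + √529) / 16 = (−9 + 23)/16 = 7/8.
ℓ''(λ) = −14/λ² − 8 < 0, confirming a maximum.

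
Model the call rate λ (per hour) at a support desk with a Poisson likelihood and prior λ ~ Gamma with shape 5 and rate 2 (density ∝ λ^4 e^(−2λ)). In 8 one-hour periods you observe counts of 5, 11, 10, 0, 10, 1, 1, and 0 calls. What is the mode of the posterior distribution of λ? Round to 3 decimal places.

Σxᵢ = 5+11+10+0+10+1+1+0 = 38, with n = 8.
Posterior ∝ λ^4e^(−2λ) · λ^38e^(−8λ) = λ^42e^(−10λ), i.e. Gamma(shape=43, rate=10).
The mode of a Gamma(a, b) with a ≥ 1 (shape–rate) is (a−1)/b = 42/10 ≈ 4.200.

λ̂_MAP = 4.200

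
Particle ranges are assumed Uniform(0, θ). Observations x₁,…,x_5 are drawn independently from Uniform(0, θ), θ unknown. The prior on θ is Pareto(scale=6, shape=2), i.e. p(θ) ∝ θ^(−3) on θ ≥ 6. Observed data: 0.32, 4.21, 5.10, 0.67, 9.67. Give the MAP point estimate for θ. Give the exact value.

θ̂_MAP = 9.67

The Uniform(0, θ) likelihood is θ^(−n) for θ ≥ max(xᵢ), zero otherwise. Here max(xᵢ) = 9.67.
Posterior ∝ θ^(−3) · θ^(−5) = θ^(−8) on θ ≥ max(6, 9.67) = 9.67.
This density is strictly decreasing in θ, so the posterior mode lies at the lower boundary of the support.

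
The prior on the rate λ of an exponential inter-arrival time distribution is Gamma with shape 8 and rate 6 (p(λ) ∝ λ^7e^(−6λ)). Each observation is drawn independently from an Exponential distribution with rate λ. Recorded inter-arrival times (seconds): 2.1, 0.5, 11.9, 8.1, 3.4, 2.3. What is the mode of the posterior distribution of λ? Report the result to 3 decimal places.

λ̂_MAP = 0.379

The Exponential(rate=λ) likelihood is ∝ λ^n e^(−λΣtᵢ). Here n = 6 and Σtᵢ = 2.1 + 0.5 + 11.9 + 8.1 + 3.4 + 2.3 = 28.3.
Posterior ∝ λ^7e^(−6λ) · λ^6e^(−28.3λ) = λ^13e^(−34.3λ), i.e. Gamma(14, 34.3).
Mode = (a−1)/b = 13/34.3 ≈ 0.379.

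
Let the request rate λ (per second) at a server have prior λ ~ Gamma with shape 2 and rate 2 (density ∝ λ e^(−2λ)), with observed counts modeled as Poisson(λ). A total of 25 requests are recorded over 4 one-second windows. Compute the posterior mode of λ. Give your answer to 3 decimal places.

λ̂_MAP = 4.333

Σxᵢ = 25, n = 4.
Posterior ∝ λe^(−2λ) · λ^25e^(−4λ) = λ^26e^(−6λ), i.e. Gamma(shape=27, rate=6).
The mode of a Gamma(a, b) with a ≥ 1 (shape–rate) is (a−1)/b = 26/6 ≈ 4.333.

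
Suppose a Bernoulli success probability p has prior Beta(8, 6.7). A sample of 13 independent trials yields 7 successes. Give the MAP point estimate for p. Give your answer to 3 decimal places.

Prior: Beta(8, 6.7).
Data: 7 successes in 13 trials. The binomial likelihood contributes p^7(1−p)^6, so the posterior is Beta(8+7, 6.7+6) = Beta(15, 12.7).
For Beta(a, b) with a, b > 1 the mode is (a−1)/(a+b−2) = 14/25.7 ≈ 0.545.

p̂_MAP = 0.545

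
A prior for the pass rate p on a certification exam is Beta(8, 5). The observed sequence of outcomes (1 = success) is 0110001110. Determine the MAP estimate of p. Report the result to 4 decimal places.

p̂_MAP = 0.5714

Prior: Beta(8, 5).
Data: 5 successes in 10 trials (from the sequence). The binomial likelihood contributes p^5(1−p)^5, so the posterior is Beta(8+5, 5+5) = Beta(13, 10).
For Beta(a, b) with a, b > 1 the mode is (a−1)/(a+b−2) = 12/21 ≈ 0.5714.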